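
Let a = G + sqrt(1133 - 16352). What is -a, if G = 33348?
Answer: -33348 - 3*I*sqrt(1691) ≈ -33348.0 - 123.37*I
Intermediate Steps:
a = 33348 + 3*I*sqrt(1691) (a = 33348 + sqrt(1133 - 16352) = 33348 + sqrt(-15219) = 33348 + 3*I*sqrt(1691) ≈ 33348.0 + 123.37*I)
-a = -(33348 + 3*I*sqrt(1691)) = -33348 - 3*I*sqrt(1691)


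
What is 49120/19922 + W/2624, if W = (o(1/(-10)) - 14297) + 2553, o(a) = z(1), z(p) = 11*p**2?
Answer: -52426973/26137664 ≈ -2.0058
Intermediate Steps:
o(a) = 11 (o(a) = 11*1**2 = 11*1 = 11)
W = -11733 (W = (11 - 14297) + 2553 = -14286 + 2553 = -11733)
49120/19922 + W/2624 = 49120/19922 - 11733/2624 = 49120*(1/19922) - 11733*1/2624 = 24560/9961 - 11733/2624 = -52426973/26137664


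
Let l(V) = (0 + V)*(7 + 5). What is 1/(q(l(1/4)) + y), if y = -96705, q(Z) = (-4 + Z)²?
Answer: -1/96704 ≈ -1.0341e-5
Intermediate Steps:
l(V) = 12*V (l(V) = V*12 = 12*V)
1/(q(l(1/4)) + y) = 1/((-4 + 12/4)² - 96705) = 1/((-4 + 12*(¼))² - 96705) = 1/((-4 + 3)² - 96705) = 1/((-1)² - 96705) = 1/(1 - 96705) = 1/(-96704) = -1/96704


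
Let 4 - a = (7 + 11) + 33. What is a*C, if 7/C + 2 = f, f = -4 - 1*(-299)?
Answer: -329/293 ≈ -1.1229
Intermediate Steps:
a = -47 (a = 4 - ((7 + 11) + 33) = 4 - (18 + 33) = 4 - 1*51 = 4 - 51 = -47)
f = 295 (f = -4 + 299 = 295)
C = 7/293 (C = 7/(-2 + 295) = 7/293 ≈ 0.023891)
a*C = -47*7/293 = -329/293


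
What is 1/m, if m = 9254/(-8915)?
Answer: -8915/9254 ≈ -0.96337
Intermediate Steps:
m = -9254/8915 (m = 9254*(-1/8915) = -9254/8915 ≈ -1.0380)
1/m = 1/(-9254/8915) = -8915/9254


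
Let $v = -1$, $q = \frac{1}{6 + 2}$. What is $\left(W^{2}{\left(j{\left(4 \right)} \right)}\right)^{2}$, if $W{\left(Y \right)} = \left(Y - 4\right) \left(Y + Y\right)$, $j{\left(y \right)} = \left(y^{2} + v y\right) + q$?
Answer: $\frac{1580302996650625}{1048576} \approx 1.5071 \cdot 10^{9}$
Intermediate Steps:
$q = \frac{1}{8} \approx 0.125$
$j{\left(y \right)} = \frac{1}{8} + y^{2} - y$ ($j{\left(y \right)} = \left(y^{2} - y\right) + \frac{1}{8} = \frac{1}{8} + y^{2} - y$)
$W{\left(Y \right)} = 2 Y \left(-4 + Y\right)$ ($W{\left(Y \right)} = \left(-4 + Y\right) 2 Y = 2 Y \left(-4 + Y\right)$)
$\left(W^{2}{\left(j{\left(4 \right)} \right)}\right)^{2} = \left(\left(2 \left(\frac{1}{8} + 4^{2} - 4\right) \left(-4 + \left(\frac{1}{8} + 4^{2} - 4\right)\right)\right)^{2}\right)^{2} = \left(\left(2 \left(\frac{1}{8} + 16 - 4\right) \left(-4 + \left(\frac{1}{8} + 16 - 4\right)\right)\right)^{2}\right)^{2} = \left(\left(2 \cdot \frac{97}{8} \left(-4 + \frac{97}{8}\right)\right)^{2}\right)^{2} = \left(\left(2 \cdot \frac{97}{8} \cdot \frac{65}{8}\right)^{2}\right)^{2} = \left(\left(\frac{6305}{32}\right)^{2}\right)^{2} = \left(\frac{39753025}{1024}\right)^{2} = \frac{1580302996650625}{1048576}$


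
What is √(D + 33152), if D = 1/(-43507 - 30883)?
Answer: √183458927784810/74390 ≈ 182.08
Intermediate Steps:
D = -1/74390 (D = 1/(-74390) = -1/74390 ≈ -1.3443e-5)
√(D + 33152) = √(-1/74390 + 33152) = √(2466177279/74390) = √183458927784810/74390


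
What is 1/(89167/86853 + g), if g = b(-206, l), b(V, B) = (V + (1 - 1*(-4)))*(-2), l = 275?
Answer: 6681/2692621 ≈ 0.0024812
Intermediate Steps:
b(V, B) = -10 - 2*V (b(V, B) = (V + (1 + 4))*(-2) = (V + 5)*(-2) = (5 + V)*(-2) = -10 - 2*V)
g = 402 (g = -10 - 2*(-206) = -10 + 412 = 402)
1/(89167/86853 + g) = 1/(89167/86853 + 402) = 1/(89167*(1/86853) + 402) = 1/(6859/6681 + 402) = 1/(2692621/6681) = 6681/2692621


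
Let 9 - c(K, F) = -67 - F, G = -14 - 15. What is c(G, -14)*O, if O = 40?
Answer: 2480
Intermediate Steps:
G = -29
c(K, F) = 76 + F (c(K, F) = 9 - (-67 - F) = 9 + (67 + F) = 76 + F)
c(G, -14)*O = (76 - 14)*40 = 62*40 = 2480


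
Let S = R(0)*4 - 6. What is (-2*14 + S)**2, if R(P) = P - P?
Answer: 1156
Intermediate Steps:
R(P) = 0
S = -6 (S = 0*4 - 6 = 0 - 6 = -6)
(-2*14 + S)**2 = (-2*14 - 6)**2 = (-28 - 6)**2 = (-34)**2 = 1156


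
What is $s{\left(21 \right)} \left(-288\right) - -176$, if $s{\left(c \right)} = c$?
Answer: $-5872$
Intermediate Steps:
$s{\left(21 \right)} \left(-288\right) - -176 = 21 \left(-288\right) - -176 = -6048 + \left(-25 + 201\right) = -6048 + 176 = -5872$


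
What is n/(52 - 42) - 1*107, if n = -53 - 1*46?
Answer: -1169/10 ≈ -116.90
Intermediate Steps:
n = -99 (n = -53 - 46 = -99)
n/(52 - 42) - 1*107 = -99/(52 - 42) - 1*107 = -99/10 - 107 = -1169/10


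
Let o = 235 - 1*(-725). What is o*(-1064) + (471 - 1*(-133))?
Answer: -1020836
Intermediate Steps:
o = 960 (o = 235 + 725 = 960)
o*(-1064) + (471 - 1*(-133)) = 960*(-1064) + (471 - 1*(-133)) = -1021440 + (471 + 133) = -1021440 + 604 = -1020836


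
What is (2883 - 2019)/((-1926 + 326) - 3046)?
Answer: -432/2323 ≈ -0.18597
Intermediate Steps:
(2883 - 2019)/((-1926 + 326) - 3046) = 864/(-1600 - 3046) = 864/(-4646) = 864*(-1/4646) = -432/2323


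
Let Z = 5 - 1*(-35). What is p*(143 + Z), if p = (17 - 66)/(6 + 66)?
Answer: -2989/24 ≈ -124.54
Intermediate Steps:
Z = 40 (Z = 5 + 35 = 40)
p = -49/72 ≈ -0.68056
p*(143 + Z) = -49*(143 + 40)/72 = -49/72*183 = -2989/24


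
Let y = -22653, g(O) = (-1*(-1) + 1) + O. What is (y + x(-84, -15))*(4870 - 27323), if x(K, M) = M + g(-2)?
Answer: 508964604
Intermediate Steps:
g(O) = 2 + O (g(O) = (1 + 1) + O = 2 + O)
x(K, M) = M (x(K, M) = M + (2 - 2) = M + 0 = M)
(y + x(-84, -15))*(4870 - 27323) = (-22653 - 15)*(4870 - 27323) = -22668*(-22453) = 508964604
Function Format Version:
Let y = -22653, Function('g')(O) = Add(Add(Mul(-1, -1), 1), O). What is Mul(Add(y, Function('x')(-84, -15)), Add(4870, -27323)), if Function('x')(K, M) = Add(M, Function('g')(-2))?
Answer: 508964604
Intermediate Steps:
Function('g')(O) = Add(2, O) (Function('g')(O) = Add(Add(1, 1), O) = Add(2, O))
Function('x')(K, M) = M (Function('x')(K, M) = Add(M, Add(2, -2)) = Add(M, 0) = M)
Mul(Add(y, Function('x')(-84, -15)), Add(4870, -27323)) = Mul(Add(-22653, -15), Add(4870, -27323)) = Mul(-22668, -22453) = 508964604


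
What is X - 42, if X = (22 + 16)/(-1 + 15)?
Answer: -275/7 ≈ -39.286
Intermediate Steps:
X = 19/7 (X = 38/14 = 38*(1/14) = 19/7 ≈ 2.7143)
X - 42 = 19/7 - 42 = -275/7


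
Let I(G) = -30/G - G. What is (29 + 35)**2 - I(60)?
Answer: 8313/2 ≈ 4156.5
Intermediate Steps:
I(G) = -G - 30/G
(29 + 35)**2 - I(60) = (29 + 35)**2 - (-1*60 - 30/60) = 64**2 - (-60 - 30*1/60) = 4096 - (-60 - 1/2) = 4096 - 1*(-121/2) = 4096 + 121/2 = 8313/2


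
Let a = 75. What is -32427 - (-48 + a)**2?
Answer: -33156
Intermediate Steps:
-32427 - (-48 + a)**2 = -32427 - (-48 + 75)**2 = -32427 - 1*27**2 = -32427 - 1*729 = -32427 - 729 = -33156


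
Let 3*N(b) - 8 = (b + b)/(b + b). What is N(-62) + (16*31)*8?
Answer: 3971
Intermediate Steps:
N(b) = 3 (N(b) = 8/3 + ((b + b)/(b + b))/3 = 8/3 + ((2*b)/((2*b)))/3 = 8/3 + ((2*b)*(1/(2*b)))/3 = 8/3 + (⅓)*1 = 8/3 + ⅓ = 3)
N(-62) + (16*31)*8 = 3 + (16*31)*8 = 3 + 496*8 = 3 + 3968 = 3971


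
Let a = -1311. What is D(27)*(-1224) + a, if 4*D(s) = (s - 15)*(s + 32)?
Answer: -217959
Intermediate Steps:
D(s) = (-15 + s)*(32 + s)/4 (D(s) = ((s - 15)*(s + 32))/4 = ((-15 + s)*(32 + s))/4 = (-15 + s)*(32 + s)/4)
D(27)*(-1224) + a = (-120 + (¼)*27² + (17/4)*27)*(-1224) - 1311 = (-120 + (¼)*729 + 459/4)*(-1224) - 1311 = (-120 + 729/4 + 459/4)*(-1224) - 1311 = 177*(-1224) - 1311 = -216648 - 1311 = -217959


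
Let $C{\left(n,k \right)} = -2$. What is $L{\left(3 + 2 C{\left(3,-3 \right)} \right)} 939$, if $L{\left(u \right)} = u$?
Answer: $-939$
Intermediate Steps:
$L{\left(3 + 2 C{\left(3,-3 \right)} \right)} 939 = \left(3 + 2 \left(-2\right)\right) 939 = \left(3 - 4\right) 939 = \left(-1\right) 939 = -939$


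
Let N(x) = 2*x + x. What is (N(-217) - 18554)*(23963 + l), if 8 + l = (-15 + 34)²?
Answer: -466988780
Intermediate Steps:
l = 353 (l = -8 + (-15 + 34)² = -8 + 19² = -8 + 361 = 353)
N(x) = 3*x
(N(-217) - 18554)*(23963 + l) = (3*(-217) - 18554)*(23963 + 353) = (-651 - 18554)*24316 = -19205*24316 = -466988780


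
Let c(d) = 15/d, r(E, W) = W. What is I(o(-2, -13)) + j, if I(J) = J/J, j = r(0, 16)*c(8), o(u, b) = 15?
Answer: 31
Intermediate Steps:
j = 30 (j = 16*(15/8) = 30)
I(J) = 1
I(o(-2, -13)) + j = 1 + 30 = 31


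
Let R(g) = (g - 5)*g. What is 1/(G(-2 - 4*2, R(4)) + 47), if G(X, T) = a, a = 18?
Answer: 1/65 ≈ 0.015385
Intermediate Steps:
R(g) = g*(-5 + g) (R(g) = (-5 + g)*g = g*(-5 + g))
G(X, T) = 18
1/(G(-2 - 4*2, R(4)) + 47) = 1/(18 + 47) = 1/65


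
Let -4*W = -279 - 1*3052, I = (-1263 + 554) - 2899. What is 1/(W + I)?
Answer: -4/11101 ≈ -0.00036033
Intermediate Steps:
I = -3608 (I = -709 - 2899 = -3608)
W = 3331/4 (W = -(-279 - 1*3052)/4 = -(-279 - 3052)/4 = -¼*(-3331) = 3331/4 ≈ 832.75)
1/(W + I) = 1/(3331/4 - 3608) = 1/(-11101/4) = -4/11101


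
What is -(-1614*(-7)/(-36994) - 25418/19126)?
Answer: 289099760/176886811 ≈ 1.6344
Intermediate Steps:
-(-1614*(-7)/(-36994) - 25418/19126) = -(11298*(-1/36994) - 25418*1/19126) = -(-5649/18497 - 12709/9563) = -1*(-289099760/176886811) = 289099760/176886811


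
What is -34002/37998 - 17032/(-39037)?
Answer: -37786341/82407107 ≈ -0.45853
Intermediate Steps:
-34002/37998 - 17032/(-39037) = -34002*1/37998 - 17032*(-1/39037) = -1889/2111 + 17032/39037 = -37786341/82407107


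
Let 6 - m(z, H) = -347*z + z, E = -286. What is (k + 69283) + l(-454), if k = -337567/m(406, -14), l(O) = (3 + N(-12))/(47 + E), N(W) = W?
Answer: 2326111028859/33575198 ≈ 69281.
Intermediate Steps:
m(z, H) = 6 + 346*z (m(z, H) = 6 - (-347*z + z) = 6 - (-346)*z = 6 + 346*z)
l(O) = 9/239 (l(O) = (3 - 12)/(47 - 286) = -9/(-239) = -9*(-1/239) = 9/239)
k = -337567/140482 (k = -337567/(6 + 346*406) = -337567/(6 + 140476) = -337567/140482 ≈ -2.4029)
(k + 69283) + l(-454) = (-337567/140482 + 69283) + 9/239 = 9732676839/140482 + 9/239 = 2326111028859/33575198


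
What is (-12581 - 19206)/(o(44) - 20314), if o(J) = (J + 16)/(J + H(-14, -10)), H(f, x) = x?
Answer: 540379/345308 ≈ 1.5649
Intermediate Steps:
o(J) = (16 + J)/(-10 + J) (o(J) = (J + 16)/(J - 10) = (16 + J)/(-10 + J))
(-12581 - 19206)/(o(44) - 20314) = (-12581 - 19206)/((16 + 44)/(-10 + 44) - 20314) = -31787/(60/34 - 20314) = -31787/((1/34)*60 - 20314) = -31787/(30/17 - 20314) = -31787/(-345308/17) = -31787*(-17/345308) = 540379/345308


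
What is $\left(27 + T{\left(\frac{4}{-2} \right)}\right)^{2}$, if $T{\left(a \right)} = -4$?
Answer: $529$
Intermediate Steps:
$\left(27 + T{\left(\frac{4}{-2} \right)}\right)^{2} = \left(27 - 4\right)^{2} = 23^{2} = 529$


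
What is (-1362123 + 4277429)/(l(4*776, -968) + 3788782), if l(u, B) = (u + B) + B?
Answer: 1457653/1894975 ≈ 0.76922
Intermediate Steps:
l(u, B) = u + 2*B (l(u, B) = (B + u) + B = u + 2*B)
(-1362123 + 4277429)/(l(4*776, -968) + 3788782) = (-1362123 + 4277429)/((4*776 + 2*(-968)) + 3788782) = 2915306/((3104 - 1936) + 3788782) = 2915306/(1168 + 3788782) = 2915306/3789950 = 2915306*(1/3789950) = 1457653/1894975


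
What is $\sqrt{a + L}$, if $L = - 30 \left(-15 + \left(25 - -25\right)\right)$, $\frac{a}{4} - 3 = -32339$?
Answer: $i \sqrt{130394} \approx 361.1 i$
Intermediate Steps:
$a = -129344$ ($a = 12 + 4 \left(-32339\right) = 12 - 129356 = -129344$)
$L = -1050$ ($L = - 30 \left(-15 + \left(25 + 25\right)\right) = - 30 \left(-15 + 50\right) = \left(-30\right) 35 = -1050$)
$\sqrt{a + L} = \sqrt{-129344 - 1050} = \sqrt{-130394} = i \sqrt{130394}$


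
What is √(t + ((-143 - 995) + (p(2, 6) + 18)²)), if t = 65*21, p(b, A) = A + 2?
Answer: √903 ≈ 30.050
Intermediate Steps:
p(b, A) = 2 + A
t = 1365
√(t + ((-143 - 995) + (p(2, 6) + 18)²)) = √(1365 + ((-143 - 995) + ((2 + 6) + 18)²)) = √(1365 + (-1138 + (8 + 18)²)) = √(1365 + (-1138 + 26²)) = √(1365 + (-1138 + 676)) = √(1365 - 462) = √903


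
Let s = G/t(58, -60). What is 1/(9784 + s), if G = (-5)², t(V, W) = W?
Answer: 12/117403 ≈ 0.00010221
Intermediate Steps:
G = 25
s = -5/12 (s = 25/(-60) = 25*(-1/60) = -5/12 ≈ -0.41667)
1/(9784 + s) = 1/(9784 - 5/12) = 1/(117403/12) = 12/117403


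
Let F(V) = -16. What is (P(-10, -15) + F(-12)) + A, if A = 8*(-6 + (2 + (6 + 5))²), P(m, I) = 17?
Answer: 1305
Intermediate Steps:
A = 1304 (A = 8*(-6 + (2 + 11)²) = 8*(-6 + 13²) = 8*(-6 + 169) = 8*163 = 1304)
(P(-10, -15) + F(-12)) + A = (17 - 16) + 1304 = 1 + 1304 = 1305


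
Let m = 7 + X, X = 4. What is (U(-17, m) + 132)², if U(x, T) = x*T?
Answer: 3025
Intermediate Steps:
m = 11 (m = 7 + 4 = 11)
U(x, T) = T*x
(U(-17, m) + 132)² = (11*(-17) + 132)² = (-187 + 132)² = (-55)² = 3025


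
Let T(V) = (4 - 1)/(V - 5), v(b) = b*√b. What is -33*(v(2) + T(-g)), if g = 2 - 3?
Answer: 99/4 - 66*√2 ≈ -68.588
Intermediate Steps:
g = -1
v(b) = b^(3/2)
T(V) = 3/(-5 + V)
-33*(v(2) + T(-g)) = -33*(2^(3/2) + 3/(-5 - 1*(-1))) = -33*(2*√2 + 3/(-5 + 1)) = -33*(2*√2 + 3/(-4)) = -33*(2*√2 + 3*(-¼)) = -33*(2*√2 - ¾) = -33*(-¾ + 2*√2) = 99/4 - 66*√2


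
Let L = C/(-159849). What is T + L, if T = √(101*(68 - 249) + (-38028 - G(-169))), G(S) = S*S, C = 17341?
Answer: -17341/159849 + 3*I*√9430 ≈ -0.10848 + 291.32*I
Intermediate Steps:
G(S) = S²
T = 3*I*√9430 (T = √(101*(68 - 249) + (-38028 - 1*(-169)²)) = √(101*(-181) + (-38028 - 1*28561)) = √(-18281 + (-38028 - 28561)) = √(-18281 - 66589) = √(-84870) = 3*I*√9430 ≈ 291.32*I)
L = -17341/159849 (L = 17341/(-159849) = 17341*(-1/159849) = -17341/159849 ≈ -0.10848)
T + L = 3*I*√9430 - 17341/159849 = -17341/159849 + 3*I*√9430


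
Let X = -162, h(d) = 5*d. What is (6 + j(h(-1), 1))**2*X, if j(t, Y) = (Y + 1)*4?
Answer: -31752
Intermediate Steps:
j(t, Y) = 4 + 4*Y (j(t, Y) = (1 + Y)*4 = 4 + 4*Y)
(6 + j(h(-1), 1))**2*X = (6 + (4 + 4*1))**2*(-162) = (6 + (4 + 4))**2*(-162) = (6 + 8)**2*(-162) = 14**2*(-162) = 196*(-162) = -31752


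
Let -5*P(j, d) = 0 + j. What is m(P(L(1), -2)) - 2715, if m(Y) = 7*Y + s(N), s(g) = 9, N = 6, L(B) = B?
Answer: -13537/5 ≈ -2707.4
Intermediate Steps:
P(j, d) = -j/5 (P(j, d) = -(0 + j)/5 = -j/5)
m(Y) = 9 + 7*Y (m(Y) = 7*Y + 9 = 9 + 7*Y)
m(P(L(1), -2)) - 2715 = (9 + 7*(-1/5*1)) - 2715 = (9 + 7*(-1/5)) - 2715 = (9 - 7/5) - 2715 = 38/5 - 2715 = -13537/5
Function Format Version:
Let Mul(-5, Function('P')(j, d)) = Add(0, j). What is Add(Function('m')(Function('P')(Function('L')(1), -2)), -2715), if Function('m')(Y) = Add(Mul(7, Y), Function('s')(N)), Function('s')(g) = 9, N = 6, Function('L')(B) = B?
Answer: Rational(-13537, 5) ≈ -2707.4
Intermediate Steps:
Function('P')(j, d) = Mul(Rational(-1, 5), j) (Function('P')(j, d) = Mul(Rational(-1, 5), Add(0, j)) = Mul(Rational(-1, 5), j))
Function('m')(Y) = Add(9, Mul(7, Y)) (Function('m')(Y) = Add(Mul(7, Y), 9) = Add(9, Mul(7, Y)))
Add(Function('m')(Function('P')(Function('L')(1), -2)), -2715) = Add(Add(9, Mul(7, Mul(Rational(-1, 5), 1))), -2715) = Add(Add(9, Mul(7, Rational(-1, 5))), -2715) = Add(Add(9, Rational(-7, 5)), -2715) = Add(Rational(38, 5), -2715) = Rational(-13537, 5)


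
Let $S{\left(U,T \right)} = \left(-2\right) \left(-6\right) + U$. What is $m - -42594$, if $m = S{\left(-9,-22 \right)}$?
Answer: $42597$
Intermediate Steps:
$S{\left(U,T \right)} = 12 + U$
$m = 3$ ($m = 12 - 9 = 3$)
$m - -42594 = 3 - -42594 = 3 + 42594 = 42597$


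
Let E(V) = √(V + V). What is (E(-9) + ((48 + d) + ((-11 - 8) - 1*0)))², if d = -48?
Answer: 343 - 114*I*√2 ≈ 343.0 - 161.22*I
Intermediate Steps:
E(V) = √2*√V (E(V) = √(2*V) = √2*√V)
(E(-9) + ((48 + d) + ((-11 - 8) - 1*0)))² = (√2*√(-9) + ((48 - 48) + ((-11 - 8) - 1*0)))² = (√2*(3*I) + (0 + (-19 + 0)))² = (3*I*√2 + (0 - 19))² = (3*I*√2 - 19)² = (-19 + 3*I*√2)²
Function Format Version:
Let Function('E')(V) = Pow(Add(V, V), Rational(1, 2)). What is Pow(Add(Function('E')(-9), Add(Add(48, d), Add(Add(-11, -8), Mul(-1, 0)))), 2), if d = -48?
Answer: Add(343, Mul(-114, I, Pow(2, Rational(1, 2)))) ≈ Add(343.00, Mul(-161.22, I))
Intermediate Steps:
Function('E')(V) = Mul(Pow(2, Rational(1, 2)), Pow(V, Rational(1, 2))) (Function('E')(V) = Pow(Mul(2, V), Rational(1, 2)) = Mul(Pow(2, Rational(1, 2)), Pow(V, Rational(1, 2))))
Pow(Add(Function('E')(-9), Add(Add(48, d), Add(Add(-11, -8), Mul(-1, 0)))), 2) = Pow(Add(Mul(Pow(2, Rational(1, 2)), Pow(-9, Rational(1, 2))), Add(Add(48, -48), Add(Add(-11, -8), Mul(-1, 0)))), 2) = Pow(Add(Mul(Pow(2, Rational(1, 2)), Mul(3, I)), Add(0, Add(-19, 0))), 2) = Pow(Add(Mul(3, I, Pow(2, Rational(1, 2))), Add(0, -19)), 2) = Pow(Add(Mul(3, I, Pow(2, Rational(1, 2))), -19), 2) = Pow(Add(-19, Mul(3, I, Pow(2, Rational(1, 2)))), 2)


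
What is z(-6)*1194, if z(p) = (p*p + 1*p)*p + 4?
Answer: -210144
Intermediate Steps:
z(p) = 4 + p*(p + p**2) (z(p) = (p**2 + p)*p + 4 = (p + p**2)*p + 4 = p*(p + p**2) + 4 = 4 + p*(p + p**2))
z(-6)*1194 = (4 + (-6)**2 + (-6)**3)*1194 = (4 + 36 - 216)*1194 = -176*1194 = -210144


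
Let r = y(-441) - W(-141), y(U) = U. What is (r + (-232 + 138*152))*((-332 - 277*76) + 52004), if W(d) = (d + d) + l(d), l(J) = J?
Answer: 634630120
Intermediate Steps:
W(d) = 3*d (W(d) = (d + d) + d = 2*d + d = 3*d)
r = -18 (r = -441 - 3*(-141) = -441 - 1*(-423) = -441 + 423 = -18)
(r + (-232 + 138*152))*((-332 - 277*76) + 52004) = (-18 + (-232 + 138*152))*((-332 - 277*76) + 52004) = (-18 + (-232 + 20976))*((-332 - 21052) + 52004) = (-18 + 20744)*(-21384 + 52004) = 20726*30620 = 634630120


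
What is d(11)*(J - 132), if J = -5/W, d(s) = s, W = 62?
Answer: -90079/62 ≈ -1452.9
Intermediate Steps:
J = -5/62 ≈ -0.080645
d(11)*(J - 132) = 11*(-5/62 - 132) = 11*(-8189/62) = -90079/62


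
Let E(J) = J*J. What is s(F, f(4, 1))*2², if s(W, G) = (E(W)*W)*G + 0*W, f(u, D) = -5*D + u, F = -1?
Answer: 4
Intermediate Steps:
E(J) = J²
f(u, D) = u - 5*D
s(W, G) = G*W³ (s(W, G) = (W²*W)*G + 0*W = W³*G + 0 = G*W³ + 0 = G*W³)
s(F, f(4, 1))*2² = ((4 - 5*1)*(-1)³)*2² = ((4 - 5)*(-1))*4 = -1*(-1)*4 = 1*4 = 4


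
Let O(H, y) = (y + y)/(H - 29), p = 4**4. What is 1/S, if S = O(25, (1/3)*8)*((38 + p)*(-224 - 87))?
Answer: 1/121912 ≈ 8.2026e-6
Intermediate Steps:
p = 256
O(H, y) = 2*y/(-29 + H) (O(H, y) = (2*y)/(-29 + H) = 2*y/(-29 + H))
S = 121912 (S = (2*((1/3)*8)/(-29 + 25))*((38 + 256)*(-224 - 87)) = (2*((1*(1/3))*8)/(-4))*(294*(-311)) = (2*((1/3)*8)*(-1/4))*(-91434) = (2*(8/3)*(-1/4))*(-91434) = -4/3*(-91434) = 121912)
1/S = 1/121912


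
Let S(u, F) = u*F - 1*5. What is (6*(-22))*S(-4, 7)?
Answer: 4356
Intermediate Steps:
S(u, F) = -5 + F*u (S(u, F) = F*u - 5 = -5 + F*u)
(6*(-22))*S(-4, 7) = (6*(-22))*(-5 + 7*(-4)) = -132*(-5 - 28) = -132*(-33) = 4356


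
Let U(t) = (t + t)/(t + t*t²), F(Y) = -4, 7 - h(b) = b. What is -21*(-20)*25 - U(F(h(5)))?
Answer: 178498/17 ≈ 10500.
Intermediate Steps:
h(b) = 7 - b
U(t) = 2*t/(t + t³) (U(t) = (2*t)/(t + t³) = 2*t/(t + t³))
-21*(-20)*25 - U(F(h(5))) = -21*(-20)*25 - 2/(1 + (-4)²) = 420*25 - 2/(1 + 16) = 10500 - 2/17 = 178498/17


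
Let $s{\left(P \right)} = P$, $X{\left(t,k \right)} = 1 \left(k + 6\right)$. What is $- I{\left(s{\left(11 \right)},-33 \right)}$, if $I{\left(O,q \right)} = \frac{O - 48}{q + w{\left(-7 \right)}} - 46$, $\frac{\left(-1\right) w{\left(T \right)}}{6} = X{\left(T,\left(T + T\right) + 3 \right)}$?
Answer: $\frac{101}{3} \approx 33.667$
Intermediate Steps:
$X{\left(t,k \right)} = 6 + k$ ($X{\left(t,k \right)} = 1 \left(6 + k\right) = 6 + k$)
$w{\left(T \right)} = -54 - 12 T$ ($w{\left(T \right)} = - 6 \left(6 + \left(\left(T + T\right) + 3\right)\right) = - 6 \left(6 + \left(2 T + 3\right)\right) = - 6 \left(6 + \left(3 + 2 T\right)\right) = - 6 \left(9 + 2 T\right) = -54 - 12 T$)
$I{\left(O,q \right)} = -46 + \frac{-48 + O}{30 + q}$ ($I{\left(O,q \right)} = \frac{O - 48}{q - -30} - 46 = \frac{-48 + O}{q + \left(-54 + 84\right)} - 46 = \frac{-48 + O}{q + 30} - 46 = \frac{-48 + O}{30 + q} - 46 = -46 + \frac{-48 + O}{30 + q}$)
$- I{\left(s{\left(11 \right)},-33 \right)} = - \frac{-1428 + 11 - -1518}{30 - 33} = - \frac{-1428 + 11 + 1518}{-3} = - \frac{\left(-1\right) 101}{3} = \left(-1\right) \left(- \frac{101}{3}\right) = \frac{101}{3}$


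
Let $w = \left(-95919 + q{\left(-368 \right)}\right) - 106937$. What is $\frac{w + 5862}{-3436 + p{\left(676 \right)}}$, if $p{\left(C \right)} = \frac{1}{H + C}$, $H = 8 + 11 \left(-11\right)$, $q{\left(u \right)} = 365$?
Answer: $\frac{110702127}{1934467} \approx 57.226$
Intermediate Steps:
$H = -113$ ($H = 8 - 121 = -113$)
$w = -202491$ ($w = \left(-95919 + 365\right) - 106937 = -95554 - 106937 = -202491$)
$p{\left(C \right)} = \frac{1}{-113 + C}$
$\frac{w + 5862}{-3436 + p{\left(676 \right)}} = \frac{-202491 + 5862}{-3436 + \frac{1}{-113 + 676}} = - \frac{196629}{-3436 + \frac{1}{563}} = - \frac{196629}{- \frac{1934467}{563}} = \left(-196629\right) \left(- \frac{563}{1934467}\right) = \frac{110702127}{1934467}$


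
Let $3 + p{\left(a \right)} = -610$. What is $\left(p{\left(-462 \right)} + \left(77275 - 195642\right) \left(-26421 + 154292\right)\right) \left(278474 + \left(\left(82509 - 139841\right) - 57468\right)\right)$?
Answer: $-2477321751709980$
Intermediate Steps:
$p{\left(a \right)} = -613$ ($p{\left(a \right)} = -3 - 610 = -613$)
$\left(p{\left(-462 \right)} + \left(77275 - 195642\right) \left(-26421 + 154292\right)\right) \left(278474 + \left(\left(82509 - 139841\right) - 57468\right)\right) = \left(-613 + \left(77275 - 195642\right) \left(-26421 + 154292\right)\right) \left(278474 + \left(\left(82509 - 139841\right) - 57468\right)\right) = \left(-613 - 15135706657\right) \left(278474 - 114800\right) = \left(-15135707270\right) 163674 = -2477321751709980$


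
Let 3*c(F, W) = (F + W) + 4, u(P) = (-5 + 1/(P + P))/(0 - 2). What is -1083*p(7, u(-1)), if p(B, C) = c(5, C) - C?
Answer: -2527/2 ≈ -1263.5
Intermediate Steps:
u(P) = 5/2 - 1/(4*P) (u(P) = (-5 + 1/(2*P))/(-2) = (-5 + 1/(2*P))*(-½) = 5/2 - 1/(4*P))
c(F, W) = 4/3 + F/3 + W/3 (c(F, W) = ((F + W) + 4)/3 = (4 + F + W)/3 = 4/3 + F/3 + W/3)
p(B, C) = 3 - 2*C/3 (p(B, C) = (4/3 + (⅓)*5 + C/3) - C = (4/3 + 5/3 + C/3) - C = (3 + C/3) - C = 3 - 2*C/3)
-1083*p(7, u(-1)) = -1083*(3 - (-1 + 10*(-1))/(6*(-1))) = -1083*(3 - (-1)*(-1 - 10)/6) = -1083*(3 - (-1)*(-11)/6) = -1083*(3 - ⅔*11/4) = -1083*(3 - 11/6) = -1083*7/6 = -2527/2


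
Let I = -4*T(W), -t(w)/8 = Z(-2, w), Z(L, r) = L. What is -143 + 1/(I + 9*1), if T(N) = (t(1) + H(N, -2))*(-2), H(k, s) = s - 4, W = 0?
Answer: -12726/89 ≈ -142.99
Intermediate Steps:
t(w) = 16 (t(w) = -8*(-2) = 16)
H(k, s) = -4 + s
T(N) = -20 (T(N) = (16 + (-4 - 2))*(-2) = (16 - 6)*(-2) = 10*(-2) = -20)
I = 80 (I = -4*(-20) = 80)
-143 + 1/(I + 9*1) = -143 + 1/(80 + 9*1) = -143 + 1/(80 + 9) = -143 + 1/89 = -12726/89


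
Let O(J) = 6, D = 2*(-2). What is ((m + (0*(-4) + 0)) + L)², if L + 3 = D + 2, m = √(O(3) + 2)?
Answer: 33 - 20*√2 ≈ 4.7157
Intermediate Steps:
D = -4
m = 2*√2 (m = √(6 + 2) = √8 = 2*√2 ≈ 2.8284)
L = -5 (L = -3 + (-4 + 2) = -3 - 2 = -5)
((m + (0*(-4) + 0)) + L)² = ((2*√2 + (0*(-4) + 0)) - 5)² = ((2*√2 + (0 + 0)) - 5)² = ((2*√2 + 0) - 5)² = (2*√2 - 5)² = (-5 + 2*√2)²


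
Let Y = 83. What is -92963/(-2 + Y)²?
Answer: -92963/6561 ≈ -14.169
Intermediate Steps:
-92963/(-2 + Y)² = -92963/(-2 + 83)² = -92963/(81²) = -92963/6561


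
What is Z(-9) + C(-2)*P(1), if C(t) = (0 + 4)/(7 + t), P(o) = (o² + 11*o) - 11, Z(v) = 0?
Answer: ⅘ ≈ 0.80000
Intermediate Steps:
P(o) = -11 + o² + 11*o
C(t) = 4/(7 + t)
Z(-9) + C(-2)*P(1) = 0 + (4/(7 - 2))*(-11 + 1² + 11*1) = 0 + (4/5)*(-11 + 1 + 11) = 0 + (4*(⅕))*1 = 0 + (⅘)*1 = 0 + ⅘ = ⅘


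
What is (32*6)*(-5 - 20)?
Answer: -4800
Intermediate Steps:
(32*6)*(-5 - 20) = 192*(-25) = -4800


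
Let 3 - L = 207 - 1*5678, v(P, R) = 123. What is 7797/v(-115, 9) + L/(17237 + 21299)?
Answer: 50189749/789988 ≈ 63.532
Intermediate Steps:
L = 5474 (L = 3 - (207 - 1*5678) = 3 - (207 - 5678) = 3 - 1*(-5471) = 3 + 5471 = 5474)
7797/v(-115, 9) + L/(17237 + 21299) = 7797/123 + 5474/(17237 + 21299) = 7797*(1/123) + 5474/38536 = 2599/41 + 5474*(1/38536) = 2599/41 + 2737/19268 = 50189749/789988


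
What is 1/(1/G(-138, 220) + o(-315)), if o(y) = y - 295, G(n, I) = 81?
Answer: -81/49409 ≈ -0.0016394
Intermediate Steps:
o(y) = -295 + y
1/(1/G(-138, 220) + o(-315)) = 1/(1/81 + (-295 - 315)) = 1/(1/81 - 610) = 1/(-49409/81) = -81/49409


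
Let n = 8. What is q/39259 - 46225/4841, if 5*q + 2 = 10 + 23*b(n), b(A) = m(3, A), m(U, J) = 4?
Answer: -1814650455/190052819 ≈ -9.5481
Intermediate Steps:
b(A) = 4
q = 20 (q = -⅖ + (10 + 23*4)/5 = -⅖ + (10 + 92)/5 = -⅖ + (⅕)*102 = -⅖ + 102/5 = 20)
q/39259 - 46225/4841 = 20/39259 - 46225/4841 = -1814650455/190052819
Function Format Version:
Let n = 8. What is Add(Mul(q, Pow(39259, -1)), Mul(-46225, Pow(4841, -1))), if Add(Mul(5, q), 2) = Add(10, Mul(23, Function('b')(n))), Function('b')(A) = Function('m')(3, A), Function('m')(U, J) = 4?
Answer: Rational(-1814650455, 190052819) ≈ -9.5481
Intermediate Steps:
Function('b')(A) = 4
q = 20 (q = Add(Rational(-2, 5), Mul(Rational(1, 5), Add(10, Mul(23, 4)))) = Add(Rational(-2, 5), Mul(Rational(1, 5), Add(10, 92))) = Add(Rational(-2, 5), Mul(Rational(1, 5), 102)) = Add(Rational(-2, 5), Rational(102, 5)) = 20)
Add(Mul(q, Pow(39259, -1)), Mul(-46225, Pow(4841, -1))) = Add(Mul(20, Pow(39259, -1)), Mul(-46225, Pow(4841, -1))) = Add(Mul(20, Rational(1, 39259)), Mul(-46225, Rational(1, 4841))) = Add(Rational(20, 39259), Rational(-46225, 4841)) = Rational(-1814650455, 190052819)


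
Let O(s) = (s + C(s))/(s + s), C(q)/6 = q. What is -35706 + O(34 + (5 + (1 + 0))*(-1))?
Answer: -71405/2 ≈ -35703.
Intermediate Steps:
C(q) = 6*q
O(s) = 7/2 (O(s) = (s + 6*s)/(s + s) = (7*s)/((2*s)) = (7*s)*(1/(2*s)) = 7/2)
-35706 + O(34 + (5 + (1 + 0))*(-1)) = -35706 + 7/2 = -71405/2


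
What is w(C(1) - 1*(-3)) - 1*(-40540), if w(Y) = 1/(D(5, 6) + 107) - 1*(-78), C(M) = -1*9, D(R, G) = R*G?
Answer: 5564667/137 ≈ 40618.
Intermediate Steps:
D(R, G) = G*R
C(M) = -9
w(Y) = 10687/137 (w(Y) = 1/(6*5 + 107) - 1*(-78) = 1/(30 + 107) + 78 = 1/137 + 78 = 10687/137)
w(C(1) - 1*(-3)) - 1*(-40540) = 10687/137 - 1*(-40540) = 10687/137 + 40540 = 5564667/137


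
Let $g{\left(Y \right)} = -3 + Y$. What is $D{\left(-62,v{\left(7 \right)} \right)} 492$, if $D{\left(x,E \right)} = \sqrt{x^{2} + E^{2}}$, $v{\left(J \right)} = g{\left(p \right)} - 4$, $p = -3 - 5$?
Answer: $492 \sqrt{4069} \approx 31384.0$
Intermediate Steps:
$p = -8$ ($p = -3 - 5 = -8$)
$v{\left(J \right)} = -15$ ($v{\left(J \right)} = \left(-3 - 8\right) - 4 = -11 - 4 = -15$)
$D{\left(x,E \right)} = \sqrt{E^{2} + x^{2}}$
$D{\left(-62,v{\left(7 \right)} \right)} 492 = \sqrt{\left(-15\right)^{2} + \left(-62\right)^{2}} \cdot 492 = \sqrt{225 + 3844} \cdot 492 = \sqrt{4069} \cdot 492 = 492 \sqrt{4069}$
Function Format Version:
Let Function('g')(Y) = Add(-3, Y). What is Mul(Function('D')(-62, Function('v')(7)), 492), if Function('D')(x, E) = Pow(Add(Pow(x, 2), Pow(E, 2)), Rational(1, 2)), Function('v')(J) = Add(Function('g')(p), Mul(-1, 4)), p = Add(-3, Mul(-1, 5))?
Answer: Mul(492, Pow(4069, Rational(1, 2))) ≈ 31384.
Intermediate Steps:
p = -8 (p = Add(-3, -5) = -8)
Function('v')(J) = -15 (Function('v')(J) = Add(Add(-3, -8), Mul(-1, 4)) = Add(-11, -4) = -15)
Function('D')(x, E) = Pow(Add(Pow(E, 2), Pow(x, 2)), Rational(1, 2))
Mul(Function('D')(-62, Function('v')(7)), 492) = Mul(Pow(Add(Pow(-15, 2), Pow(-62, 2)), Rational(1, 2)), 492) = Mul(Pow(Add(225, 3844), Rational(1, 2)), 492) = Mul(Pow(4069, Rational(1, 2)), 492) = Mul(492, Pow(4069, Rational(1, 2)))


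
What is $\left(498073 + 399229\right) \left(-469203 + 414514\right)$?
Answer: $-49072549078$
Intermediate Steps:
$\left(498073 + 399229\right) \left(-469203 + 414514\right) = 897302 \left(-54689\right) = -49072549078$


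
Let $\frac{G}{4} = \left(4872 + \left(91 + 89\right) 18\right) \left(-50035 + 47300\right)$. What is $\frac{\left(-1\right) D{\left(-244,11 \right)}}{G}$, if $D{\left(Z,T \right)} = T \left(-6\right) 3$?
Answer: $- \frac{33}{14790880} \approx -2.2311 \cdot 10^{-6}$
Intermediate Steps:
$D{\left(Z,T \right)} = - 18 T$ ($D{\left(Z,T \right)} = - 6 T 3 = - 18 T$)
$G = -88745280$ ($G = 4 \left(4872 + \left(91 + 89\right) 18\right) \left(-50035 + 47300\right) = 4 \left(4872 + 180 \cdot 18\right) \left(-2735\right) = 4 \left(4872 + 3240\right) \left(-2735\right) = 4 \cdot 8112 \left(-2735\right) = 4 \left(-22186320\right) = -88745280$)
$\frac{\left(-1\right) D{\left(-244,11 \right)}}{G} = \frac{\left(-1\right) \left(\left(-18\right) 11\right)}{-88745280} = \left(-1\right) \left(-198\right) \left(- \frac{1}{88745280}\right) = 198 \left(- \frac{1}{88745280}\right) = - \frac{33}{14790880}$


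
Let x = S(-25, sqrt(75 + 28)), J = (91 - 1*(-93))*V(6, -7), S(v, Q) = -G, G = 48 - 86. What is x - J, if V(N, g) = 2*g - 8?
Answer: 4086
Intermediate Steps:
V(N, g) = -8 + 2*g
G = -38
S(v, Q) = 38 (S(v, Q) = -1*(-38) = 38)
J = -4048 (J = (91 - 1*(-93))*(-8 + 2*(-7)) = (91 + 93)*(-8 - 14) = 184*(-22) = -4048)
x = 38
x - J = 38 - 1*(-4048) = 38 + 4048 = 4086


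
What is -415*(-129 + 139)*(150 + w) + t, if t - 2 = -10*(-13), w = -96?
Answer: -223968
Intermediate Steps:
t = 132 (t = 2 - 10*(-13) = 2 + 130 = 132)
-415*(-129 + 139)*(150 + w) + t = -415*(-129 + 139)*(150 - 96) + 132 = -4150*54 + 132 = -415*540 + 132 = -224100 + 132 = -223968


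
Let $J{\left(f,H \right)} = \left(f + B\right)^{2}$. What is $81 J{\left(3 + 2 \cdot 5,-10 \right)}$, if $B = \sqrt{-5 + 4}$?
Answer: $13608 + 2106 i \approx 13608.0 + 2106.0 i$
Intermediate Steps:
$B = i$ ($B = \sqrt{-1} = i \approx 1.0 i$)
$J{\left(f,H \right)} = \left(i + f\right)^{2}$ ($J{\left(f,H \right)} = \left(f + i\right)^{2} = \left(i + f\right)^{2}$)
$81 J{\left(3 + 2 \cdot 5,-10 \right)} = 81 \left(i + \left(3 + 2 \cdot 5\right)\right)^{2} = 81 \left(i + \left(3 + 10\right)\right)^{2} = 81 \left(i + 13\right)^{2} = 81 \left(13 + i\right)^{2}$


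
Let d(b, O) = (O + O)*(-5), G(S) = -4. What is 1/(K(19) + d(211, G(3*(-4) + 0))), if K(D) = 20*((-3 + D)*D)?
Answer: 1/6120 ≈ 0.00016340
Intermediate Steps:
K(D) = 20*D*(-3 + D) (K(D) = 20*(D*(-3 + D)) = 20*D*(-3 + D))
d(b, O) = -10*O (d(b, O) = (2*O)*(-5) = -10*O)
1/(K(19) + d(211, G(3*(-4) + 0))) = 1/(20*19*(-3 + 19) - 10*(-4)) = 1/(20*19*16 + 40) = 1/(6080 + 40) = 1/6120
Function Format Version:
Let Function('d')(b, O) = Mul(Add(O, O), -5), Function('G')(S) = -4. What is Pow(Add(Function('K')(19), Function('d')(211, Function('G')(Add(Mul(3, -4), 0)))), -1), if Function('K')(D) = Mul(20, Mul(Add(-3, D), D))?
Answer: Rational(1, 6120) ≈ 0.00016340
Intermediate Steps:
Function('K')(D) = Mul(20, D, Add(-3, D)) (Function('K')(D) = Mul(20, Mul(D, Add(-3, D))) = Mul(20, D, Add(-3, D)))
Function('d')(b, O) = Mul(-10, O) (Function('d')(b, O) = Mul(Mul(2, O), -5) = Mul(-10, O))
Pow(Add(Function('K')(19), Function('d')(211, Function('G')(Add(Mul(3, -4), 0)))), -1) = Pow(Add(Mul(20, 19, Add(-3, 19)), Mul(-10, -4)), -1) = Pow(Add(Mul(20, 19, 16), 40), -1) = Pow(Add(6080, 40), -1) = Pow(6120, -1) = Rational(1, 6120)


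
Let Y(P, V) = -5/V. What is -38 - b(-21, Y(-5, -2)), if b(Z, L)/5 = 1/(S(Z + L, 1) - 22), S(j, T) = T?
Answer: -793/21 ≈ -37.762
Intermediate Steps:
b(Z, L) = -5/21 (b(Z, L) = 5/(1 - 22) = 5/(-21) = 5*(-1/21) = -5/21)
-38 - b(-21, Y(-5, -2)) = -38 - 1*(-5/21) = -38 + 5/21 = -793/21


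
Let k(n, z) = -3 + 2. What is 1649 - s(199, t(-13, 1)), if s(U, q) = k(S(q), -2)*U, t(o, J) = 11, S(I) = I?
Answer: 1848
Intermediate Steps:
k(n, z) = -1
s(U, q) = -U
1649 - s(199, t(-13, 1)) = 1649 - (-1)*199 = 1649 - 1*(-199) = 1649 + 199 = 1848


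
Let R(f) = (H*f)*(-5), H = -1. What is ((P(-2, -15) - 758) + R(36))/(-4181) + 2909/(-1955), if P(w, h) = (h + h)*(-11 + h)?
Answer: -12557439/8173855 ≈ -1.5363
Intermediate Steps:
R(f) = 5*f (R(f) = -f*(-5) = 5*f)
P(w, h) = 2*h*(-11 + h) (P(w, h) = (2*h)*(-11 + h) = 2*h*(-11 + h))
((P(-2, -15) - 758) + R(36))/(-4181) + 2909/(-1955) = ((2*(-15)*(-11 - 15) - 758) + 5*36)/(-4181) + 2909/(-1955) = ((2*(-15)*(-26) - 758) + 180)*(-1/4181) + 2909*(-1/1955) = ((780 - 758) + 180)*(-1/4181) - 2909/1955 = (22 + 180)*(-1/4181) - 2909/1955 = 202*(-1/4181) - 2909/1955 = -202/4181 - 2909/1955 = -12557439/8173855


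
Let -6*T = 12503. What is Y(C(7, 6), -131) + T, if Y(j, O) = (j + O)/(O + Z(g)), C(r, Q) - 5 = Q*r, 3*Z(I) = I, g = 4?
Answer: -4862155/2334 ≈ -2083.2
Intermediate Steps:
T = -12503/6 (T = -⅙*12503 = -12503/6 ≈ -2083.8)
Z(I) = I/3
C(r, Q) = 5 + Q*r
Y(j, O) = (O + j)/(4/3 + O) (Y(j, O) = (j + O)/(O + (⅓)*4) = (O + j)/(O + 4/3) = (O + j)/(4/3 + O))
Y(C(7, 6), -131) + T = 3*(-131 + (5 + 6*7))/(4 + 3*(-131)) - 12503/6 = 3*(-131 + (5 + 42))/(4 - 393) - 12503/6 = 3*(-131 + 47)/(-389) - 12503/6 = 3*(-1/389)*(-84) - 12503/6 = 252/389 - 12503/6 = -4862155/2334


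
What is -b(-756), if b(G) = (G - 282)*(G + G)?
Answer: -1569456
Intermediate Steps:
b(G) = 2*G*(-282 + G) (b(G) = (-282 + G)*(2*G) = 2*G*(-282 + G))
-b(-756) = -2*(-756)*(-282 - 756) = -2*(-756)*(-1038) = -1*1569456 = -1569456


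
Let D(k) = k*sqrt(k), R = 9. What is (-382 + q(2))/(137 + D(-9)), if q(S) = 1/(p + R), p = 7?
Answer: -837207/311968 - 164997*I/311968 ≈ -2.6836 - 0.52889*I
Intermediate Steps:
q(S) = 1/16 (q(S) = 1/(7 + 9) = 1/16)
D(k) = k**(3/2)
(-382 + q(2))/(137 + D(-9)) = (-382 + 1/16)/(137 + (-9)**(3/2)) = -6111*(137 + 27*I)/19498/16 = -6111*(137 + 27*I)/311968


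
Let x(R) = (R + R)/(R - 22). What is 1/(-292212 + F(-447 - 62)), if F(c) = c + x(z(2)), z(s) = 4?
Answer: -9/2634493 ≈ -3.4162e-6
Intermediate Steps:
x(R) = 2*R/(-22 + R) (x(R) = (2*R)/(-22 + R) = 2*R/(-22 + R))
F(c) = -4/9 + c (F(c) = c + 2*4/(-22 + 4) = c + 2*4/(-18) = c + 2*4*(-1/18) = c - 4/9 = -4/9 + c)
1/(-292212 + F(-447 - 62)) = 1/(-292212 + (-4/9 + (-447 - 62))) = 1/(-292212 + (-4/9 - 509)) = 1/(-292212 - 4585/9) = 1/(-2634493/9) = -9/2634493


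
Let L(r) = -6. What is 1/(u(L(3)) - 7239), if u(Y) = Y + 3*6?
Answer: -1/7227 ≈ -0.00013837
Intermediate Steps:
u(Y) = 18 + Y (u(Y) = Y + 18 = 18 + Y)
1/(u(L(3)) - 7239) = 1/((18 - 6) - 7239) = 1/(12 - 7239) = 1/(-7227) = -1/7227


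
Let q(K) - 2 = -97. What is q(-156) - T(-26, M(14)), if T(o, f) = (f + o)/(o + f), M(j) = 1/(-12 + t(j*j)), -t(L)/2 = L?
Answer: -96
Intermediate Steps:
q(K) = -95 (q(K) = 2 - 97 = -95)
t(L) = -2*L
M(j) = 1/(-12 - 2*j**2) (M(j) = 1/(-12 - 2*j*j) = 1/(-12 - 2*j**2))
T(o, f) = 1 (T(o, f) = (f + o)/(f + o) = 1)
q(-156) - T(-26, M(14)) = -95 - 1*1 = -95 - 1 = -96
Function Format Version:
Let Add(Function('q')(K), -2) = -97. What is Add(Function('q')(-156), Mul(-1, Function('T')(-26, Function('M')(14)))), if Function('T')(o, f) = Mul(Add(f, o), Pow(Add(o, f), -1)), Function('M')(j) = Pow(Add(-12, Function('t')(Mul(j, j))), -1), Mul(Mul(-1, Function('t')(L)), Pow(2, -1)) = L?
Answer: -96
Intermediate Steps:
Function('q')(K) = -95 (Function('q')(K) = Add(2, -97) = -95)
Function('t')(L) = Mul(-2, L)
Function('M')(j) = Pow(Add(-12, Mul(-2, Pow(j, 2))), -1) (Function('M')(j) = Pow(Add(-12, Mul(-2, Mul(j, j))), -1) = Pow(Add(-12, Mul(-2, Pow(j, 2))), -1))
Function('T')(o, f) = 1 (Function('T')(o, f) = Mul(Add(f, o), Pow(Add(f, o), -1)) = 1)
Add(Function('q')(-156), Mul(-1, Function('T')(-26, Function('M')(14)))) = Add(-95, Mul(-1, 1)) = Add(-95, -1) = -96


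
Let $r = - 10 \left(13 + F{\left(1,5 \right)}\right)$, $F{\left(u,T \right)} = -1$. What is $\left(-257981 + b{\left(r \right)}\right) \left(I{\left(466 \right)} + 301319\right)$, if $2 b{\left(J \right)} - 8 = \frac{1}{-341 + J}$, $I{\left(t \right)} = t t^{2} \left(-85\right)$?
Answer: $\frac{2045848041965247595}{922} \approx 2.2189 \cdot 10^{15}$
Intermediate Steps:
$I{\left(t \right)} = - 85 t^{3}$ ($I{\left(t \right)} = t^{3} \left(-85\right) = - 85 t^{3}$)
$r = -120$ ($r = - 10 \left(13 - 1\right) = \left(-10\right) 12 = -120$)
$b{\left(J \right)} = 4 + \frac{1}{2 \left(-341 + J\right)}$
$\left(-257981 + b{\left(r \right)}\right) \left(I{\left(466 \right)} + 301319\right) = \left(-257981 + \frac{-2727 + 8 \left(-120\right)}{2 \left(-341 - 120\right)}\right) \left(- 85 \cdot 466^{3} + 301319\right) = \left(-257981 + \frac{-2727 - 960}{2 \left(-461\right)}\right) \left(\left(-85\right) 101194696 + 301319\right) = \left(-257981 + \frac{1}{2} \left(- \frac{1}{461}\right) \left(-3687\right)\right) \left(-8601549160 + 301319\right) = \left(-257981 + \frac{3687}{922}\right) \left(-8601247841\right) = \left(- \frac{237854795}{922}\right) \left(-8601247841\right) = \frac{2045848041965247595}{922}$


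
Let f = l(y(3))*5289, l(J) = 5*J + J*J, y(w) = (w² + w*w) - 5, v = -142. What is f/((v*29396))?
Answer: -618813/2087116 ≈ -0.29649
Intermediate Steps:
y(w) = -5 + 2*w² (y(w) = (w² + w²) - 5 = 2*w² - 5 = -5 + 2*w²)
l(J) = J² + 5*J (l(J) = 5*J + J² = J² + 5*J)
f = 1237626 (f = ((-5 + 2*3²)*(5 + (-5 + 2*3²)))*5289 = ((-5 + 2*9)*(5 + (-5 + 2*9)))*5289 = ((-5 + 18)*(5 + (-5 + 18)))*5289 = (13*(5 + 13))*5289 = (13*18)*5289 = 234*5289 = 1237626)
f/((v*29396)) = 1237626/((-142*29396)) = 1237626/(-4174232) = 1237626*(-1/4174232) = -618813/2087116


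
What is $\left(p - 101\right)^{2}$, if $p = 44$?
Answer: $3249$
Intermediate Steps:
$\left(p - 101\right)^{2} = \left(44 - 101\right)^{2} = \left(-57\right)^{2} = 3249$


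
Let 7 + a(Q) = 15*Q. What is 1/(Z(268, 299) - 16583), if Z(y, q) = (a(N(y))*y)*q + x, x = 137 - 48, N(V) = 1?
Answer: 1/624562 ≈ 1.6011e-6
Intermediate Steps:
a(Q) = -7 + 15*Q
x = 89
Z(y, q) = 89 + 8*q*y (Z(y, q) = ((-7 + 15*1)*y)*q + 89 = ((-7 + 15)*y)*q + 89 = (8*y)*q + 89 = 8*q*y + 89 = 89 + 8*q*y)
1/(Z(268, 299) - 16583) = 1/((89 + 8*299*268) - 16583) = 1/((89 + 641056) - 16583) = 1/(641145 - 16583) = 1/624562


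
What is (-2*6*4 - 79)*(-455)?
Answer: 57785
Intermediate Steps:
(-2*6*4 - 79)*(-455) = (-12*4 - 79)*(-455) = (-48 - 79)*(-455) = -127*(-455) = 57785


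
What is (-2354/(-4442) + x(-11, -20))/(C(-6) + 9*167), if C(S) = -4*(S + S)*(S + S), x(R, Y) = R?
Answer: -23254/2058867 ≈ -0.011295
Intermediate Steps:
C(S) = -16*S² (C(S) = -4*2*S*2*S = -16*S²)
(-2354/(-4442) + x(-11, -20))/(C(-6) + 9*167) = (-2354/(-4442) - 11)/(-16*(-6)² + 9*167) = (-2354*(-1/4442) - 11)/(-16*36 + 1503) = (1177/2221 - 11)/(-576 + 1503) = -23254/2221/927 = -23254/2221*1/927 = -23254/2058867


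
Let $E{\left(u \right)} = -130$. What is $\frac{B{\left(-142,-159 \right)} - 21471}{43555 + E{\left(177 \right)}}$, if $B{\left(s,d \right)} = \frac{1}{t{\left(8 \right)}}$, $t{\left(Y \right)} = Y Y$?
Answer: $- \frac{1374143}{2779200} \approx -0.49444$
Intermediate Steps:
$t{\left(Y \right)} = Y^{2}$
$B{\left(s,d \right)} = \frac{1}{64}$ ($B{\left(s,d \right)} = \frac{1}{8^{2}} = \frac{1}{64}$)
$\frac{B{\left(-142,-159 \right)} - 21471}{43555 + E{\left(177 \right)}} = \frac{\frac{1}{64} - 21471}{43555 - 130} = - \frac{1374143}{64 \cdot 43425} = \left(- \frac{1374143}{64}\right) \frac{1}{43425} = - \frac{1374143}{2779200}$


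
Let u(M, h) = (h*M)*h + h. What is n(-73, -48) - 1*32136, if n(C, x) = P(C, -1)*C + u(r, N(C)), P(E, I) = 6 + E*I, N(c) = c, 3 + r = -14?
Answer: -128569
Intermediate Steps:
r = -17 (r = -3 - 14 = -17)
u(M, h) = h + M*h² (u(M, h) = (M*h)*h + h = M*h² + h = h + M*h²)
n(C, x) = C*(1 - 17*C) + C*(6 - C) (n(C, x) = (6 + C*(-1))*C + C*(1 - 17*C) = (6 - C)*C + C*(1 - 17*C) = C*(6 - C) + C*(1 - 17*C) = C*(1 - 17*C) + C*(6 - C))
n(-73, -48) - 1*32136 = -73*(7 - 18*(-73)) - 1*32136 = -73*(7 + 1314) - 32136 = -73*1321 - 32136 = -96433 - 32136 = -128569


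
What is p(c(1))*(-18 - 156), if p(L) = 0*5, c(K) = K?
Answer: 0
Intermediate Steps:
p(L) = 0
p(c(1))*(-18 - 156) = 0*(-18 - 156) = 0*(-174) = 0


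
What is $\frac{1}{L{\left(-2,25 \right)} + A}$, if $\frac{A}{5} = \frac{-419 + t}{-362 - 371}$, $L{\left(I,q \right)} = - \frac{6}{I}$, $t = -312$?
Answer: $\frac{733}{5854} \approx 0.12521$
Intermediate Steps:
$A = \frac{3655}{733}$ ($A = 5 \frac{-419 - 312}{-362 - 371} = 5 \left(- \frac{731}{-733}\right) = 5 \left(\left(-731\right) \left(- \frac{1}{733}\right)\right) = 5 \cdot \frac{731}{733} = \frac{3655}{733} \approx 4.9864$)
$\frac{1}{L{\left(-2,25 \right)} + A} = \frac{1}{- \frac{6}{-2} + \frac{3655}{733}} = \frac{1}{\left(-6\right) \left(- \frac{1}{2}\right) + \frac{3655}{733}} = \frac{1}{3 + \frac{3655}{733}} = \frac{1}{\frac{5854}{733}} = \frac{733}{5854}$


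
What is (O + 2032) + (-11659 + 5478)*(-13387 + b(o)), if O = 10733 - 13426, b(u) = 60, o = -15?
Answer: 82373526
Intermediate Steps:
O = -2693
(O + 2032) + (-11659 + 5478)*(-13387 + b(o)) = (-2693 + 2032) + (-11659 + 5478)*(-13387 + 60) = -661 - 6181*(-13327) = -661 + 82374187 = 82373526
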